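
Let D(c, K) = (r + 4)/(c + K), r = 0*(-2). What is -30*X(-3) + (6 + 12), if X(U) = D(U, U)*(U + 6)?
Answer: 78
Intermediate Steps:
r = 0
D(c, K) = 4/(K + c) (D(c, K) = (0 + 4)/(c + K) = 4/(K + c))
X(U) = 2*(6 + U)/U (X(U) = (4/(U + U))*(U + 6) = (4/((2*U)))*(6 + U) = (4*(1/(2*U)))*(6 + U) = (2/U)*(6 + U) = 2*(6 + U)/U)
-30*X(-3) + (6 + 12) = -30*(2 + 12/(-3)) + (6 + 12) = -30*(2 + 12*(-⅓)) + 18 = -30*(2 - 4) + 18 = -30*(-2) + 18 = 60 + 18 = 78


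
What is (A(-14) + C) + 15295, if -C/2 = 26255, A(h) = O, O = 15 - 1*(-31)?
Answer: -37169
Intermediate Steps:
O = 46 (O = 15 + 31 = 46)
A(h) = 46
C = -52510 (C = -2*26255 = -52510)
(A(-14) + C) + 15295 = (46 - 52510) + 15295 = -52464 + 15295 = -37169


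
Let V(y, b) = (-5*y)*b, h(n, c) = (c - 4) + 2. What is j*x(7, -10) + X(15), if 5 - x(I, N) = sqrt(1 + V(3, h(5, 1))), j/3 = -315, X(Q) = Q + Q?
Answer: -915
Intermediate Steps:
X(Q) = 2*Q
h(n, c) = -2 + c (h(n, c) = (-4 + c) + 2 = -2 + c)
j = -945 (j = 3*(-315) = -945)
V(y, b) = -5*b*y
x(I, N) = 1 (x(I, N) = 5 - sqrt(1 - 5*(-2 + 1)*3) = 5 - sqrt(1 - 5*(-1)*3) = 5 - sqrt(1 + 15) = 5 - sqrt(16) = 5 - 1*4 = 5 - 4 = 1)
j*x(7, -10) + X(15) = -945*1 + 2*15 = -945 + 30 = -915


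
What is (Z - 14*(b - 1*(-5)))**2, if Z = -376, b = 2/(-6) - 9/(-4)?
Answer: 8048569/36 ≈ 2.2357e+5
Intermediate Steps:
b = 23/12 (b = 2*(-1/6) - 9*(-1/4) = -1/3 + 9/4 = 23/12 ≈ 1.9167)
(Z - 14*(b - 1*(-5)))**2 = (-376 - 14*(23/12 - 1*(-5)))**2 = (-376 - 14*(23/12 + 5))**2 = (-376 - 14*83/12)**2 = (-376 - 581/6)**2 = (-2837/6)**2 = 8048569/36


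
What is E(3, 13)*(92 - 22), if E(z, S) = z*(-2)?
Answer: -420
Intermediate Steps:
E(z, S) = -2*z
E(3, 13)*(92 - 22) = (-2*3)*(92 - 22) = -6*70 = -420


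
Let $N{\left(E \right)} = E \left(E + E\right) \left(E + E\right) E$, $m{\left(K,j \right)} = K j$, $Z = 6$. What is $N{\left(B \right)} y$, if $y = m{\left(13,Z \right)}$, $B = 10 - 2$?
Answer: $1277952$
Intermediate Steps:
$B = 8$ ($B = 10 - 2 = 8$)
$N{\left(E \right)} = 4 E^{4}$ ($N{\left(E \right)} = E 2 E 2 E E = E 4 E^{2} E = 4 E^{3} E = 4 E^{4}$)
$y = 78$ ($y = 13 \cdot 6 = 78$)
$N{\left(B \right)} y = 4 \cdot 8^{4} \cdot 78 = 4 \cdot 4096 \cdot 78 = 16384 \cdot 78 = 1277952$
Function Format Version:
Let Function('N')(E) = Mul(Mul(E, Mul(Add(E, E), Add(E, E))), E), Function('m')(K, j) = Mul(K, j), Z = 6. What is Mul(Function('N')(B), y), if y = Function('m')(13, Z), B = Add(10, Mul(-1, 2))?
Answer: 1277952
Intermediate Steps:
B = 8 (B = Add(10, -2) = 8)
Function('N')(E) = Mul(4, Pow(E, 4)) (Function('N')(E) = Mul(Mul(E, Mul(Mul(2, E), Mul(2, E))), E) = Mul(Mul(E, Mul(4, Pow(E, 2))), E) = Mul(Mul(4, Pow(E, 3)), E) = Mul(4, Pow(E, 4)))
y = 78 (y = Mul(13, 6) = 78)
Mul(Function('N')(B), y) = Mul(Mul(4, Pow(8, 4)), 78) = Mul(Mul(4, 4096), 78) = Mul(16384, 78) = 1277952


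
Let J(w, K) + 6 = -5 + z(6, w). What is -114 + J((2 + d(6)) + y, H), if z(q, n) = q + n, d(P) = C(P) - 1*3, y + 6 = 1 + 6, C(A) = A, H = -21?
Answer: -113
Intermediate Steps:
y = 1 (y = -6 + (1 + 6) = -6 + 7 = 1)
d(P) = -3 + P (d(P) = P - 1*3 = P - 3 = -3 + P)
z(q, n) = n + q
J(w, K) = -5 + w (J(w, K) = -6 + (-5 + (w + 6)) = -6 + (-5 + (6 + w)) = -6 + (1 + w) = -5 + w)
-114 + J((2 + d(6)) + y, H) = -114 + (-5 + ((2 + (-3 + 6)) + 1)) = -114 + (-5 + ((2 + 3) + 1)) = -114 + (-5 + (5 + 1)) = -114 + (-5 + 6) = -114 + 1 = -113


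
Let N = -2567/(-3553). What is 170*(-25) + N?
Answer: -888099/209 ≈ -4249.3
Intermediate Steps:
N = 151/209 (N = -2567*(-1/3553) = 151/209 ≈ 0.72249)
170*(-25) + N = 170*(-25) + 151/209 = -4250 + 151/209 = -888099/209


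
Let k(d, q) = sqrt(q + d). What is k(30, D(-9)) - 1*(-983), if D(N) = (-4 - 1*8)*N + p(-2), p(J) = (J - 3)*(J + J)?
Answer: 983 + sqrt(158) ≈ 995.57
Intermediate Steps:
p(J) = 2*J*(-3 + J) (p(J) = (-3 + J)*(2*J) = 2*J*(-3 + J))
D(N) = 20 - 12*N (D(N) = (-4 - 1*8)*N + 2*(-2)*(-3 - 2) = (-4 - 8)*N + 2*(-2)*(-5) = -12*N + 20 = 20 - 12*N)
k(d, q) = sqrt(d + q)
k(30, D(-9)) - 1*(-983) = sqrt(30 + (20 - 12*(-9))) - 1*(-983) = sqrt(30 + (20 + 108)) + 983 = sqrt(30 + 128) + 983 = sqrt(158) + 983 = 983 + sqrt(158)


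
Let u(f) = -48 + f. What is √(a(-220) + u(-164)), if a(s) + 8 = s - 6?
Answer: I*√446 ≈ 21.119*I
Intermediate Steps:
a(s) = -14 + s (a(s) = -8 + (s - 6) = -8 + (-6 + s) = -14 + s)
√(a(-220) + u(-164)) = √((-14 - 220) + (-48 - 164)) = √(-234 - 212) = √(-446) = I*√446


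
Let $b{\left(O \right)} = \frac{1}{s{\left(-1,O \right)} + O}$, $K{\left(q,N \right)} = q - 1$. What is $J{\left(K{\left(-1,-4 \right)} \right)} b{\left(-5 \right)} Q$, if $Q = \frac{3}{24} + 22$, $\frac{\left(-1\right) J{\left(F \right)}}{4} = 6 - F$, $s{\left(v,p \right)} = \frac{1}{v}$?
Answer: $118$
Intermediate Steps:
$K{\left(q,N \right)} = -1 + q$
$J{\left(F \right)} = -24 + 4 F$ ($J{\left(F \right)} = - 4 \left(6 - F\right) = -24 + 4 F$)
$b{\left(O \right)} = \frac{1}{-1 + O}$ ($b{\left(O \right)} = \frac{1}{\frac{1}{-1} + O} = \frac{1}{-1 + O}$)
$Q = \frac{177}{8}$ ($Q = 3 \cdot \frac{1}{24} + 22 = \frac{1}{8} + 22 = \frac{177}{8} \approx 22.125$)
$J{\left(K{\left(-1,-4 \right)} \right)} b{\left(-5 \right)} Q = \frac{-24 + 4 \left(-1 - 1\right)}{-1 - 5} \cdot \frac{177}{8} = \frac{-24 + 4 \left(-2\right)}{-6} \cdot \frac{177}{8} = \left(-24 - 8\right) \left(- \frac{1}{6}\right) \frac{177}{8} = \left(-32\right) \left(- \frac{1}{6}\right) \frac{177}{8} = \frac{16}{3} \cdot \frac{177}{8} = 118$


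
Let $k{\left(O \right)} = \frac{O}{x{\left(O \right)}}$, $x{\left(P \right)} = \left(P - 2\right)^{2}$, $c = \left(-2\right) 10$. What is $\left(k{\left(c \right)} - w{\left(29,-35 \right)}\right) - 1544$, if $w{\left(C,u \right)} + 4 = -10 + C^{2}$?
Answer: $- \frac{286896}{121} \approx -2371.0$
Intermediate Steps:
$c = -20$
$x{\left(P \right)} = \left(-2 + P\right)^{2}$
$w{\left(C,u \right)} = -14 + C^{2}$ ($w{\left(C,u \right)} = -4 + \left(-10 + C^{2}\right) = -14 + C^{2}$)
$k{\left(O \right)} = \frac{O}{\left(-2 + O\right)^{2}}$
$\left(k{\left(c \right)} - w{\left(29,-35 \right)}\right) - 1544 = \left(- \frac{20}{\left(-2 - 20\right)^{2}} - \left(-14 + 29^{2}\right)\right) - 1544 = \left(- \frac{20}{484} - \left(-14 + 841\right)\right) - 1544 = \left(\left(-20\right) \frac{1}{484} - 827\right) - 1544 = \left(- \frac{5}{121} - 827\right) - 1544 = - \frac{100072}{121} - 1544 = - \frac{286896}{121}$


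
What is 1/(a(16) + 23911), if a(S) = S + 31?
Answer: 1/23958 ≈ 4.1740e-5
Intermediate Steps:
a(S) = 31 + S
1/(a(16) + 23911) = 1/((31 + 16) + 23911) = 1/(47 + 23911) = 1/23958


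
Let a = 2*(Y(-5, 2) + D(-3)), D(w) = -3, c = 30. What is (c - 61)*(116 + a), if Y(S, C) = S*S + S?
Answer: -4650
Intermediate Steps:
Y(S, C) = S + S**2 (Y(S, C) = S**2 + S = S + S**2)
a = 34 (a = 2*(-5*(1 - 5) - 3) = 2*(-5*(-4) - 3) = 2*(20 - 3) = 2*17 = 34)
(c - 61)*(116 + a) = (30 - 61)*(116 + 34) = -31*150 = -4650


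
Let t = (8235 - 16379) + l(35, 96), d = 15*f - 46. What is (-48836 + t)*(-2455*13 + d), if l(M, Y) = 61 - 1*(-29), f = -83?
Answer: 1889089340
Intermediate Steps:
d = -1291 (d = 15*(-83) - 46 = -1245 - 46 = -1291)
l(M, Y) = 90 (l(M, Y) = 61 + 29 = 90)
t = -8054 (t = (8235 - 16379) + 90 = -8144 + 90 = -8054)
(-48836 + t)*(-2455*13 + d) = (-48836 - 8054)*(-2455*13 - 1291) = -56890*(-31915 - 1291) = -56890*(-33206) = 1889089340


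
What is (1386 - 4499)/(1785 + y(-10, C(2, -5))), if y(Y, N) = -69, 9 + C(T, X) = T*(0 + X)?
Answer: -283/156 ≈ -1.8141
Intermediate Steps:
C(T, X) = -9 + T*X (C(T, X) = -9 + T*(0 + X) = -9 + T*X)
(1386 - 4499)/(1785 + y(-10, C(2, -5))) = (1386 - 4499)/(1785 - 69) = -3113/1716 = -3113*1/1716 = -283/156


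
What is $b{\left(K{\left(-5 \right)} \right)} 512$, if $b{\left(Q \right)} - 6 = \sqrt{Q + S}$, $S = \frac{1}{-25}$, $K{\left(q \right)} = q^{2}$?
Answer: $3072 + \frac{2048 \sqrt{39}}{5} \approx 5630.0$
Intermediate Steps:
$S = - \frac{1}{25} \approx -0.04$
$b{\left(Q \right)} = 6 + \sqrt{- \frac{1}{25} + Q}$ ($b{\left(Q \right)} = 6 + \sqrt{Q - \frac{1}{25}} = 6 + \sqrt{- \frac{1}{25} + Q}$)
$b{\left(K{\left(-5 \right)} \right)} 512 = \left(6 + \frac{\sqrt{-1 + 25 \left(-5\right)^{2}}}{5}\right) 512 = \left(6 + \frac{\sqrt{-1 + 25 \cdot 25}}{5}\right) 512 = \left(6 + \frac{\sqrt{-1 + 625}}{5}\right) 512 = \left(6 + \frac{\sqrt{624}}{5}\right) 512 = \left(6 + \frac{4 \sqrt{39}}{5}\right) 512 = 3072 + \frac{2048 \sqrt{39}}{5}$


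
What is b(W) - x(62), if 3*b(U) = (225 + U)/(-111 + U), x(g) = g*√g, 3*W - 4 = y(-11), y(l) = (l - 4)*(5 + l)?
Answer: -769/717 - 62*√62 ≈ -489.26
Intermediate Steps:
y(l) = (-4 + l)*(5 + l)
W = 94/3 (W = 4/3 + (-20 - 11 + (-11)²)/3 = 4/3 + (-20 - 11 + 121)/3 = 4/3 + (⅓)*90 = 4/3 + 30 = 94/3 ≈ 31.333)
x(g) = g^(3/2)
b(U) = (225 + U)/(3*(-111 + U)) (b(U) = ((225 + U)/(-111 + U))/3 = (225 + U)/(3*(-111 + U)))
b(W) - x(62) = (225 + 94/3)/(3*(-111 + 94/3)) - 62^(3/2) = (⅓)*(769/3)/(-239/3) - 62*√62 = (⅓)*(-3/239)*(769/3) - 62*√62 = -769/717 - 62*√62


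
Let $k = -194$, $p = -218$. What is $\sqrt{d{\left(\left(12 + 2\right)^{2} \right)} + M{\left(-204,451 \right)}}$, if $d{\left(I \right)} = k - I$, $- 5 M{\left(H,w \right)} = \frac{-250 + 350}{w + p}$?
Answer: $\frac{i \sqrt{21177370}}{233} \approx 19.751 i$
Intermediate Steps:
$M{\left(H,w \right)} = - \frac{20}{-218 + w}$ ($M{\left(H,w \right)} = - \frac{\left(-250 + 350\right) \frac{1}{w - 218}}{5} = - \frac{100 \frac{1}{-218 + w}}{5} = - \frac{20}{-218 + w}$)
$d{\left(I \right)} = -194 - I$
$\sqrt{d{\left(\left(12 + 2\right)^{2} \right)} + M{\left(-204,451 \right)}} = \sqrt{\left(-194 - \left(12 + 2\right)^{2}\right) - \frac{20}{-218 + 451}} = \sqrt{\left(-194 - 14^{2}\right) - \frac{20}{233}} = \sqrt{\left(-194 - 196\right) - \frac{20}{233}} = \sqrt{-390 - \frac{20}{233}} = \sqrt{- \frac{90890}{233}} = \frac{i \sqrt{21177370}}{233}$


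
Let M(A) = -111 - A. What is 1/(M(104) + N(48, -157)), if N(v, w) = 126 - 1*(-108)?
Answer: 1/19 ≈ 0.052632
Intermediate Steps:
N(v, w) = 234 (N(v, w) = 126 + 108 = 234)
1/(M(104) + N(48, -157)) = 1/((-111 - 1*104) + 234) = 1/((-111 - 104) + 234) = 1/(-215 + 234) = 1/19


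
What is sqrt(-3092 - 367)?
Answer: I*sqrt(3459) ≈ 58.813*I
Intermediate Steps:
sqrt(-3092 - 367) = sqrt(-3459) = I*sqrt(3459)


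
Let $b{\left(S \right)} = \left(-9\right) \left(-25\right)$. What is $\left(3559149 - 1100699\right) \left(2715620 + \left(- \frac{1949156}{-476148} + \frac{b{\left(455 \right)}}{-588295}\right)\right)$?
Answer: $\frac{93505715813558184678700}{14005774383} \approx 6.6762 \cdot 10^{12}$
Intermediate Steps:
$b{\left(S \right)} = 225$
$\left(3559149 - 1100699\right) \left(2715620 + \left(- \frac{1949156}{-476148} + \frac{b{\left(455 \right)}}{-588295}\right)\right) = \left(3559149 - 1100699\right) \left(2715620 + \left(- \frac{1949156}{-476148} + \frac{225}{-588295}\right)\right) = 2458450 \left(2715620 + \left(\left(-1949156\right) \left(- \frac{1}{476148}\right) + 225 \left(- \frac{1}{588295}\right)\right)\right) = 2458450 \left(2715620 + \left(\frac{487289}{119037} - \frac{45}{117659}\right)\right) = 2458450 \left(2715620 + \frac{57328579786}{14005774383}\right) = 2458450 \cdot \frac{38034418358542246}{14005774383} = \frac{93505715813558184678700}{14005774383}$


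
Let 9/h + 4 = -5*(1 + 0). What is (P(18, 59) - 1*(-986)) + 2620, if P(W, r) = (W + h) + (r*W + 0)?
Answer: 4685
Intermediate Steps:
h = -1 (h = 9/(-4 - 5*(1 + 0)) = 9/(-4 - 5*1) = 9/(-4 - 5) = 9/(-9) = 9*(-1/9) = -1)
P(W, r) = -1 + W + W*r (P(W, r) = (W - 1) + (r*W + 0) = (-1 + W) + (W*r + 0) = (-1 + W) + W*r = -1 + W + W*r)
(P(18, 59) - 1*(-986)) + 2620 = ((-1 + 18 + 18*59) - 1*(-986)) + 2620 = ((-1 + 18 + 1062) + 986) + 2620 = (1079 + 986) + 2620 = 2065 + 2620 = 4685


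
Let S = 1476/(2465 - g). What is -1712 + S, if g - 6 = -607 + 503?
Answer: -4386380/2563 ≈ -1711.4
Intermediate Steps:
g = -98 (g = 6 + (-607 + 503) = 6 - 104 = -98)
S = 1476/2563 (S = 1476/(2465 - 1*(-98)) = 1476/(2465 + 98) = 1476/2563 ≈ 0.57589)
-1712 + S = -1712 + 1476/2563 = -4386380/2563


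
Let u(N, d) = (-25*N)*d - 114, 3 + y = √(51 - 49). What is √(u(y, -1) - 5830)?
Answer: √(-6019 + 25*√2) ≈ 77.354*I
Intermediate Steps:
y = -3 + √2 (y = -3 + √(51 - 49) = -3 + √2 ≈ -1.5858)
u(N, d) = -114 - 25*N*d (u(N, d) = -25*N*d - 114 = -114 - 25*N*d)
√(u(y, -1) - 5830) = √((-114 - 25*(-3 + √2)*(-1)) - 5830) = √((-114 + (-75 + 25*√2)) - 5830) = √((-189 + 25*√2) - 5830) = √(-6019 + 25*√2)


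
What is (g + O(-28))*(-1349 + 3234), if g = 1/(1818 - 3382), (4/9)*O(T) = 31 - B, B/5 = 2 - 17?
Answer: 703129505/1564 ≈ 4.4957e+5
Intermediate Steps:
B = -75 (B = 5*(2 - 17) = 5*(-15) = -75)
O(T) = 477/2 (O(T) = 9*(31 - 1*(-75))/4 = 9*(31 + 75)/4 = (9/4)*106 = 477/2)
g = -1/1564 (g = 1/(-1564) = -1/1564 ≈ -0.00063939)
(g + O(-28))*(-1349 + 3234) = (-1/1564 + 477/2)*(-1349 + 3234) = (373013/1564)*1885 = 703129505/1564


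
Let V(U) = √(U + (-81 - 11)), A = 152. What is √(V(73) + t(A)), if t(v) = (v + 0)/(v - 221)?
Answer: √(-10488 + 4761*I*√19)/69 ≈ 1.1578 + 1.8824*I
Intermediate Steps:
t(v) = v/(-221 + v)
V(U) = √(-92 + U) (V(U) = √(U - 92) = √(-92 + U))
√(V(73) + t(A)) = √(√(-92 + 73) + 152/(-221 + 152)) = √(√(-19) + 152/(-69)) = √(I*√19 + 152*(-1/69)) = √(I*√19 - 152/69) = √(-152/69 + I*√19)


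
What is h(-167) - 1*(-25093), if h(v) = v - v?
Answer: 25093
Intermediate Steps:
h(v) = 0
h(-167) - 1*(-25093) = 0 - 1*(-25093) = 0 + 25093 = 25093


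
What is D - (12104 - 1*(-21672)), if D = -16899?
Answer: -50675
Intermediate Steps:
D - (12104 - 1*(-21672)) = -16899 - (12104 - 1*(-21672)) = -16899 - (12104 + 21672) = -16899 - 1*33776 = -16899 - 33776 = -50675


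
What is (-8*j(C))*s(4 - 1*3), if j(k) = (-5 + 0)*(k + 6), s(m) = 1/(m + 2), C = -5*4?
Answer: -560/3 ≈ -186.67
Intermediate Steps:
C = -20
s(m) = 1/(2 + m)
j(k) = -30 - 5*k (j(k) = -5*(6 + k) = -30 - 5*k)
(-8*j(C))*s(4 - 1*3) = (-8*(-30 - 5*(-20)))/(2 + (4 - 1*3)) = (-8*(-30 + 100))/(2 + (4 - 3)) = (-8*70)/(2 + 1) = -560/3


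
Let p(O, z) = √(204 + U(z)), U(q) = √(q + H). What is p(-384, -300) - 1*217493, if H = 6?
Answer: -217493 + √(204 + 7*I*√6) ≈ -2.1748e+5 + 0.59972*I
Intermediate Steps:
U(q) = √(6 + q) (U(q) = √(q + 6) = √(6 + q))
p(O, z) = √(204 + √(6 + z))
p(-384, -300) - 1*217493 = √(204 + √(6 - 300)) - 1*217493 = √(204 + √(-294)) - 217493 = √(204 + 7*I*√6) - 217493 = -217493 + √(204 + 7*I*√6)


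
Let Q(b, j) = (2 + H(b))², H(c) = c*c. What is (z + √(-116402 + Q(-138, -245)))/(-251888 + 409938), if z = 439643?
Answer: 439643/158050 + √362633714/158050 ≈ 2.9022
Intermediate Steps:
H(c) = c²
Q(b, j) = (2 + b²)²
(z + √(-116402 + Q(-138, -245)))/(-251888 + 409938) = (439643 + √(-116402 + (2 + (-138)²)²))/(-251888 + 409938) = (439643 + √(-116402 + (2 + 19044)²))/158050 = (439643 + √(-116402 + 19046²))*(1/158050) = (439643 + √(-116402 + 362750116))*(1/158050) = (439643 + √362633714)*(1/158050) = 439643/158050 + √362633714/158050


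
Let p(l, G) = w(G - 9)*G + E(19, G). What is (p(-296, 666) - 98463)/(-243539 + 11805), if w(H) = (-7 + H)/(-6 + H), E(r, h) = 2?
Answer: 21221737/50286278 ≈ 0.42202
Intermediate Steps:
w(H) = (-7 + H)/(-6 + H)
p(l, G) = 2 + G*(-16 + G)/(-15 + G) (p(l, G) = ((-7 + (G - 9))/(-6 + (G - 9)))*G + 2 = ((-7 + (-9 + G))/(-6 + (-9 + G)))*G + 2 = ((-16 + G)/(-15 + G))*G + 2 = G*(-16 + G)/(-15 + G) + 2 = 2 + G*(-16 + G)/(-15 + G))
(p(-296, 666) - 98463)/(-243539 + 11805) = ((-30 + 666² - 14*666)/(-15 + 666) - 98463)/(-243539 + 11805) = ((-30 + 443556 - 9324)/651 - 98463)/(-231734) = ((1/651)*434202 - 98463)*(-1/231734) = (144734/217 - 98463)*(-1/231734) = -21221737/217*(-1/231734) = 21221737/50286278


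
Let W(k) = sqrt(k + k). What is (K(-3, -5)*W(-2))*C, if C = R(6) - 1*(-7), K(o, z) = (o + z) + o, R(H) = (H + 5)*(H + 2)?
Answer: -2090*I ≈ -2090.0*I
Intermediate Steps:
W(k) = sqrt(2)*sqrt(k) (W(k) = sqrt(2*k) = sqrt(2)*sqrt(k))
R(H) = (2 + H)*(5 + H) (R(H) = (5 + H)*(2 + H) = (2 + H)*(5 + H))
K(o, z) = z + 2*o
C = 95 (C = (10 + 6**2 + 7*6) - 1*(-7) = (10 + 36 + 42) + 7 = 88 + 7 = 95)
(K(-3, -5)*W(-2))*C = ((-5 + 2*(-3))*(sqrt(2)*sqrt(-2)))*95 = ((-5 - 6)*(sqrt(2)*(I*sqrt(2))))*95 = -22*I*95 = -2090*I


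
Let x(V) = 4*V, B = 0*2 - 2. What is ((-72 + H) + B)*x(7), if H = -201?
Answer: -7700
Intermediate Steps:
B = -2 (B = 0 - 2 = -2)
((-72 + H) + B)*x(7) = ((-72 - 201) - 2)*(4*7) = (-273 - 2)*28 = -275*28 = -7700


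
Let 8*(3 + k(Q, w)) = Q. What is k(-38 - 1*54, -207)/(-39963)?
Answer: 29/79926 ≈ 0.00036284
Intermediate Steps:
k(Q, w) = -3 + Q/8
k(-38 - 1*54, -207)/(-39963) = (-3 + (-38 - 1*54)/8)/(-39963) = (-3 + (-38 - 54)/8)*(-1/39963) = (-3 + (1/8)*(-92))*(-1/39963) = (-3 - 23/2)*(-1/39963) = -29/2*(-1/39963) = 29/79926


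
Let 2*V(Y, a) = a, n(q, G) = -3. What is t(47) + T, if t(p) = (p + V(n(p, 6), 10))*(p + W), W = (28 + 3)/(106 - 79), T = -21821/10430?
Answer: 704478833/281610 ≈ 2501.6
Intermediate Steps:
V(Y, a) = a/2
T = -21821/10430 (T = -21821*1/10430 = -21821/10430 ≈ -2.0921)
W = 31/27 ≈ 1.1481
t(p) = (5 + p)*(31/27 + p) (t(p) = (p + (½)*10)*(p + 31/27) = (p + 5)*(31/27 + p) = (5 + p)*(31/27 + p))
t(47) + T = (155/27 + 47² + (166/27)*47) - 21821/10430 = (155/27 + 2209 + 7802/27) - 21821/10430 = 67600/27 - 21821/10430 = 704478833/281610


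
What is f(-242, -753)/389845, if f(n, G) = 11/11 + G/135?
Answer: -206/17543025 ≈ -1.1743e-5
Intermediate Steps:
f(n, G) = 1 + G/135 (f(n, G) = 11*(1/11) + G*(1/135) = 1 + G/135)
f(-242, -753)/389845 = (1 + (1/135)*(-753))/389845 = (1 - 251/45)*(1/389845) = -206/45*1/389845 = -206/17543025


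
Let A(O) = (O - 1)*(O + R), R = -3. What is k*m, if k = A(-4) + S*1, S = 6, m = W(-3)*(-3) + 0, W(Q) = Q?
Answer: 369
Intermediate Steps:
m = 9 (m = -3*(-3) + 0 = 9 + 0 = 9)
A(O) = (-1 + O)*(-3 + O) (A(O) = (O - 1)*(O - 3) = (-1 + O)*(-3 + O))
k = 41 (k = (3 + (-4)**2 - 4*(-4)) + 6*1 = (3 + 16 + 16) + 6 = 35 + 6 = 41)
k*m = 41*9 = 369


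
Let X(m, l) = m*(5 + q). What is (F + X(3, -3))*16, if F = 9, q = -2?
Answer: 288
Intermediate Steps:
X(m, l) = 3*m (X(m, l) = m*(5 - 2) = m*3 = 3*m)
(F + X(3, -3))*16 = (9 + 3*3)*16 = (9 + 9)*16 = 18*16 = 288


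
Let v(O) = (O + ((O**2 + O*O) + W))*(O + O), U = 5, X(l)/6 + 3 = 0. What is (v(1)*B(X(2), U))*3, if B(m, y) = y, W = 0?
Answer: 90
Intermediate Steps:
X(l) = -18 (X(l) = -18 + 6*0 = -18 + 0 = -18)
v(O) = 2*O*(O + 2*O**2) (v(O) = (O + ((O**2 + O*O) + 0))*(O + O) = (O + ((O**2 + O**2) + 0))*(2*O) = (O + (2*O**2 + 0))*(2*O) = (O + 2*O**2)*(2*O) = 2*O*(O + 2*O**2))
(v(1)*B(X(2), U))*3 = ((1**2*(2 + 4*1))*5)*3 = ((1*(2 + 4))*5)*3 = ((1*6)*5)*3 = (6*5)*3 = 30*3 = 90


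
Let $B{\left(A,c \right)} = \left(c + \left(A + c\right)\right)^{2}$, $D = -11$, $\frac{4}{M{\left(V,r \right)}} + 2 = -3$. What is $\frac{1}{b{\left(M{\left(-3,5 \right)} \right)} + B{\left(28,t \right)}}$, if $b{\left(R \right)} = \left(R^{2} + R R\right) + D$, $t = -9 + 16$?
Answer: $\frac{25}{43857} \approx 0.00057003$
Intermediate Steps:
$M{\left(V,r \right)} = - \frac{4}{5}$ ($M{\left(V,r \right)} = \frac{4}{-2 - 3} = \frac{4}{-5} = 4 \left(- \frac{1}{5}\right) = - \frac{4}{5}$)
$t = 7$
$B{\left(A,c \right)} = \left(A + 2 c\right)^{2}$
$b{\left(R \right)} = -11 + 2 R^{2}$ ($b{\left(R \right)} = \left(R^{2} + R R\right) - 11 = \left(R^{2} + R^{2}\right) - 11 = 2 R^{2} - 11 = -11 + 2 R^{2}$)
$\frac{1}{b{\left(M{\left(-3,5 \right)} \right)} + B{\left(28,t \right)}} = \frac{1}{\left(-11 + 2 \left(- \frac{4}{5}\right)^{2}\right) + \left(28 + 2 \cdot 7\right)^{2}} = \frac{1}{\left(-11 + 2 \cdot \frac{16}{25}\right) + \left(28 + 14\right)^{2}} = \frac{1}{\left(-11 + \frac{32}{25}\right) + 42^{2}} = \frac{1}{- \frac{243}{25} + 1764} = \frac{1}{\frac{43857}{25}} = \frac{25}{43857}$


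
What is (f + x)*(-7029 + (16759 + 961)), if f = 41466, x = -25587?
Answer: 169762389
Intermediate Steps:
(f + x)*(-7029 + (16759 + 961)) = (41466 - 25587)*(-7029 + (16759 + 961)) = 15879*(-7029 + 17720) = 15879*10691 = 169762389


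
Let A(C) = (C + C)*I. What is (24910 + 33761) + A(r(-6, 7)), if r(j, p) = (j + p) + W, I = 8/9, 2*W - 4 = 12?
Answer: 58687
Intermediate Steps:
W = 8 (W = 2 + (½)*12 = 2 + 6 = 8)
I = 8/9 (I = 8*(⅑) = 8/9 ≈ 0.88889)
r(j, p) = 8 + j + p (r(j, p) = (j + p) + 8 = 8 + j + p)
A(C) = 16*C/9 (A(C) = (C + C)*(8/9) = (2*C)*(8/9) = 16*C/9)
(24910 + 33761) + A(r(-6, 7)) = (24910 + 33761) + 16*(8 - 6 + 7)/9 = 58671 + (16/9)*9 = 58671 + 16 = 58687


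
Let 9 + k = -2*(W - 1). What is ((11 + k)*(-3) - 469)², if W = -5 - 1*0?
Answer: 261121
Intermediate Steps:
W = -5 (W = -5 + 0 = -5)
k = 3 (k = -9 - 2*(-5 - 1) = -9 - 2*(-6) = -9 + 12 = 3)
((11 + k)*(-3) - 469)² = ((11 + 3)*(-3) - 469)² = (14*(-3) - 469)² = (-42 - 469)² = (-511)² = 261121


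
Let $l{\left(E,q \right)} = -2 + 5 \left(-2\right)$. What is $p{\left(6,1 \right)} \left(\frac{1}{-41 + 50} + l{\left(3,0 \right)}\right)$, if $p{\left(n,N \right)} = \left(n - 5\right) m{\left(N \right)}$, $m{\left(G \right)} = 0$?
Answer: $0$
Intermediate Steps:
$p{\left(n,N \right)} = 0$ ($p{\left(n,N \right)} = \left(n - 5\right) 0 = \left(-5 + n\right) 0 = 0$)
$l{\left(E,q \right)} = -12$ ($l{\left(E,q \right)} = -2 - 10 = -12$)
$p{\left(6,1 \right)} \left(\frac{1}{-41 + 50} + l{\left(3,0 \right)}\right) = 0 \left(\frac{1}{-41 + 50} - 12\right) = 0 \left(\frac{1}{9} - 12\right) = 0 \left(- \frac{107}{9}\right) = 0$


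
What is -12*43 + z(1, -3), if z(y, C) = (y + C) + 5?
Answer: -513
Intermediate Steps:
z(y, C) = 5 + C + y (z(y, C) = (C + y) + 5 = 5 + C + y)
-12*43 + z(1, -3) = -12*43 + (5 - 3 + 1) = -516 + 3 = -513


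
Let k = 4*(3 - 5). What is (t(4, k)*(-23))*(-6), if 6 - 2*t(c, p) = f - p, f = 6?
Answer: -552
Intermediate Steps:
k = -8 (k = 4*(-2) = -8)
t(c, p) = p/2 (t(c, p) = 3 - (6 - p)/2 = 3 + (-3 + p/2) = p/2)
(t(4, k)*(-23))*(-6) = (((½)*(-8))*(-23))*(-6) = -4*(-23)*(-6) = 92*(-6) = -552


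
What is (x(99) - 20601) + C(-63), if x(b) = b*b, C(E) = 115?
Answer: -10685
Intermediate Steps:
x(b) = b**2
(x(99) - 20601) + C(-63) = (99**2 - 20601) + 115 = (9801 - 20601) + 115 = -10800 + 115 = -10685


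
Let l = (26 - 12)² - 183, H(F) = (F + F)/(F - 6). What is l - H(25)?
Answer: 197/19 ≈ 10.368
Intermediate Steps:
H(F) = 2*F/(-6 + F) (H(F) = (2*F)/(-6 + F) = 2*F/(-6 + F))
l = 13 (l = 14² - 183 = 196 - 183 = 13)
l - H(25) = 13 - 2*25/(-6 + 25) = 13 - 2*25/19 = 13 - 1*50/19 = 13 - 50/19 = 197/19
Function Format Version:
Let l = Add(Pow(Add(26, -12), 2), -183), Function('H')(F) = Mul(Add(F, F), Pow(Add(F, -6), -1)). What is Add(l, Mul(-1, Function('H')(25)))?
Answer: Rational(197, 19) ≈ 10.368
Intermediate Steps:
Function('H')(F) = Mul(2, F, Pow(Add(-6, F), -1)) (Function('H')(F) = Mul(Mul(2, F), Pow(Add(-6, F), -1)) = Mul(2, F, Pow(Add(-6, F), -1)))
l = 13 (l = Add(Pow(14, 2), -183) = Add(196, -183) = 13)
Add(l, Mul(-1, Function('H')(25))) = Add(13, Mul(-1, Mul(2, 25, Pow(Add(-6, 25), -1)))) = Add(13, Mul(-1, Mul(2, 25, Pow(19, -1)))) = Add(13, Mul(-1, Mul(2, 25, Rational(1, 19)))) = Add(13, Mul(-1, Rational(50, 19))) = Add(13, Rational(-50, 19)) = Rational(197, 19)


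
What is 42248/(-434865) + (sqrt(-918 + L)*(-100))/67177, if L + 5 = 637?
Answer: -42248/434865 - 100*I*sqrt(286)/67177 ≈ -0.097152 - 0.025175*I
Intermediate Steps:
L = 632 (L = -5 + 637 = 632)
42248/(-434865) + (sqrt(-918 + L)*(-100))/67177 = 42248/(-434865) + (sqrt(-918 + 632)*(-100))/67177 = 42248*(-1/434865) + (sqrt(-286)*(-100))*(1/67177) = -42248/434865 + ((I*sqrt(286))*(-100))*(1/67177) = -42248/434865 - 100*I*sqrt(286)*(1/67177) = -42248/434865 - 100*I*sqrt(286)/67177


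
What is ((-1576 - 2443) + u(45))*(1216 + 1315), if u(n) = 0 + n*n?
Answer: -5046814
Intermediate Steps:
u(n) = n**2 (u(n) = 0 + n**2 = n**2)
((-1576 - 2443) + u(45))*(1216 + 1315) = ((-1576 - 2443) + 45**2)*(1216 + 1315) = (-4019 + 2025)*2531 = -1994*2531 = -5046814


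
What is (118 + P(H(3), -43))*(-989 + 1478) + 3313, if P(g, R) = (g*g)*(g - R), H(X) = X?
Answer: 263461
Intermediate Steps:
P(g, R) = g²*(g - R)
(118 + P(H(3), -43))*(-989 + 1478) + 3313 = (118 + 3²*(3 - 1*(-43)))*(-989 + 1478) + 3313 = (118 + 9*(3 + 43))*489 + 3313 = (118 + 9*46)*489 + 3313 = (118 + 414)*489 + 3313 = 532*489 + 3313 = 260148 + 3313 = 263461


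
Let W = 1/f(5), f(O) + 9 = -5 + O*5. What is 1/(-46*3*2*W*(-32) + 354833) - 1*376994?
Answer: -1474798643019/3911995 ≈ -3.7699e+5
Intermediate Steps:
f(O) = -14 + 5*O (f(O) = -9 + (-5 + O*5) = -9 + (-5 + 5*O) = -14 + 5*O)
W = 1/11 (W = 1/(-14 + 5*5) = 1/(-14 + 25) = 1/11 ≈ 0.090909)
1/(-46*3*2*W*(-32) + 354833) - 1*376994 = 1/(-46*3*2/11*(-32) + 354833) - 1*376994 = 1/(-276/11*(-32) + 354833) - 376994 = 1/(8832/11 + 354833) - 376994 = 1/(3911995/11) - 376994 = 11/3911995 - 376994 = -1474798643019/3911995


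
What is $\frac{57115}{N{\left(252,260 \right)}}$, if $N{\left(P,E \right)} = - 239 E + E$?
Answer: $- \frac{11423}{12376} \approx -0.923$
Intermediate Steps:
$N{\left(P,E \right)} = - 238 E$
$\frac{57115}{N{\left(252,260 \right)}} = \frac{57115}{\left(-238\right) 260} = \frac{57115}{-61880} = 57115 \left(- \frac{1}{61880}\right) = - \frac{11423}{12376}$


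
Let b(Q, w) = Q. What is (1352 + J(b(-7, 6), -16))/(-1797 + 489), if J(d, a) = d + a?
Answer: -443/436 ≈ -1.0161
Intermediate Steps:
J(d, a) = a + d
(1352 + J(b(-7, 6), -16))/(-1797 + 489) = (1352 + (-16 - 7))/(-1797 + 489) = (1352 - 23)/(-1308) = 1329*(-1/1308) = -443/436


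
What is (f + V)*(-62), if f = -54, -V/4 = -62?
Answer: -12028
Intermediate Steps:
V = 248 (V = -4*(-62) = 248)
(f + V)*(-62) = (-54 + 248)*(-62) = 194*(-62) = -12028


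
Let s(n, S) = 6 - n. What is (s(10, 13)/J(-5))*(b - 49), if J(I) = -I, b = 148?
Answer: -396/5 ≈ -79.200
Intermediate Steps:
(s(10, 13)/J(-5))*(b - 49) = ((6 - 1*10)/((-1*(-5))))*(148 - 49) = ((6 - 10)/5)*99 = -4*1/5*99 = -4/5*99 = -396/5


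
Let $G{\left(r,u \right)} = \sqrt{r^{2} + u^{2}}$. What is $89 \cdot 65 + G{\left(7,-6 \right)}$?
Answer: $5785 + \sqrt{85} \approx 5794.2$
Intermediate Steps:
$89 \cdot 65 + G{\left(7,-6 \right)} = 89 \cdot 65 + \sqrt{7^{2} + \left(-6\right)^{2}} = 5785 + \sqrt{49 + 36} = 5785 + \sqrt{85}$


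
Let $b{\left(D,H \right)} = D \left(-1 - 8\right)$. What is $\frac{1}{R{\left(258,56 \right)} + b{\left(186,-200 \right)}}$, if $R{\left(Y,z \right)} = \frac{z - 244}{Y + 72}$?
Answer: $- \frac{165}{276304} \approx -0.00059717$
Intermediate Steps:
$R{\left(Y,z \right)} = \frac{-244 + z}{72 + Y}$
$b{\left(D,H \right)} = - 9 D$ ($b{\left(D,H \right)} = D \left(-9\right) = - 9 D$)
$\frac{1}{R{\left(258,56 \right)} + b{\left(186,-200 \right)}} = \frac{1}{\frac{-244 + 56}{72 + 258} - 1674} = \frac{1}{\frac{1}{330} \left(-188\right) - 1674} = \frac{1}{- \frac{94}{165} - 1674} = \frac{1}{- \frac{276304}{165}} = - \frac{165}{276304}$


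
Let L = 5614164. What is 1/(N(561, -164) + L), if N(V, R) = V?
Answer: 1/5614725 ≈ 1.7810e-7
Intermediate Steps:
1/(N(561, -164) + L) = 1/(561 + 5614164) = 1/5614725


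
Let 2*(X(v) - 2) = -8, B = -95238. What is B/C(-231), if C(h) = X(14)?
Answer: 47619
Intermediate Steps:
X(v) = -2 (X(v) = 2 + (1/2)*(-8) = 2 - 4 = -2)
C(h) = -2
B/C(-231) = -95238/(-2) = -95238*(-1/2) = 47619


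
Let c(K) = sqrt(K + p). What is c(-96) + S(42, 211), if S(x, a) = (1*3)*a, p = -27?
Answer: 633 + I*sqrt(123) ≈ 633.0 + 11.091*I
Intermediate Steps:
S(x, a) = 3*a
c(K) = sqrt(-27 + K) (c(K) = sqrt(K - 27) = sqrt(-27 + K))
c(-96) + S(42, 211) = sqrt(-27 - 96) + 3*211 = sqrt(-123) + 633 = I*sqrt(123) + 633 = 633 + I*sqrt(123)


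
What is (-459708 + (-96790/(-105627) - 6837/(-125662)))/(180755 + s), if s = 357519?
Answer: -6101829345421613/7144672324032276 ≈ -0.85404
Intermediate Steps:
(-459708 + (-96790/(-105627) - 6837/(-125662)))/(180755 + s) = (-459708 + (-96790/(-105627) - 6837/(-125662)))/(180755 + 357519) = (-459708 + (-96790*(-1/105627) - 6837*(-1/125662)))/538274 = (-459708 + (96790/105627 + 6837/125662))*(1/538274) = (-459708 + 12884996779/13273300074)*(1/538274) = -6101829345421613/13273300074*1/538274 = -6101829345421613/7144672324032276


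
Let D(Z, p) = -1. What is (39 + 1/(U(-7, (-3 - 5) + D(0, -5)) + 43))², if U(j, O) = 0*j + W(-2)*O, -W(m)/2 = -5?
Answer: 3356224/2209 ≈ 1519.3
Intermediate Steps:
W(m) = 10 (W(m) = -2*(-5) = 10)
U(j, O) = 10*O (U(j, O) = 0*j + 10*O = 0 + 10*O = 10*O)
(39 + 1/(U(-7, (-3 - 5) + D(0, -5)) + 43))² = (39 + 1/(10*((-3 - 5) - 1) + 43))² = (39 + 1/(10*(-8 - 1) + 43))² = (39 + 1/(10*(-9) + 43))² = (39 + 1/(-90 + 43))² = (39 + 1/(-47))² = (39 - 1/47)² = (1832/47)² = 3356224/2209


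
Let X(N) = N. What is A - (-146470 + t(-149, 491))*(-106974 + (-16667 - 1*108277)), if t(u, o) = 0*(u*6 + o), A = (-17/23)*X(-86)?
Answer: -781287676118/23 ≈ -3.3969e+10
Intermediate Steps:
A = 1462/23 (A = -17/23*(-86) = 1462/23 ≈ 63.565)
t(u, o) = 0 (t(u, o) = 0*(6*u + o) = 0*(o + 6*u) = 0)
A - (-146470 + t(-149, 491))*(-106974 + (-16667 - 1*108277)) = 1462/23 - (-146470 + 0)*(-106974 + (-16667 - 1*108277)) = 1462/23 - (-146470)*(-106974 + (-16667 - 108277)) = 1462/23 - (-146470)*(-106974 - 124944) = 1462/23 - (-146470)*(-231918) = 1462/23 - 1*33969029460 = 1462/23 - 33969029460 = -781287676118/23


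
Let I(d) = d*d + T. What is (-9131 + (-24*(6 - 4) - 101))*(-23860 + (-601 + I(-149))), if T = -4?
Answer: 21009920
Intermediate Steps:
I(d) = -4 + d² (I(d) = d*d - 4 = d² - 4 = -4 + d²)
(-9131 + (-24*(6 - 4) - 101))*(-23860 + (-601 + I(-149))) = (-9131 + (-24*(6 - 4) - 101))*(-23860 + (-601 + (-4 + (-149)²))) = (-9131 + (-24*2 - 101))*(-23860 + (-601 + (-4 + 22201))) = (-9131 + (-24*2 - 101))*(-23860 + (-601 + 22197)) = (-9131 + (-48 - 101))*(-23860 + 21596) = (-9131 - 149)*(-2264) = -9280*(-2264) = 21009920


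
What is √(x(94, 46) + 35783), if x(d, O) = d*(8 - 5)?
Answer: √36065 ≈ 189.91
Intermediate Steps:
x(d, O) = 3*d (x(d, O) = d*3 = 3*d)
√(x(94, 46) + 35783) = √(3*94 + 35783) = √(282 + 35783) = √36065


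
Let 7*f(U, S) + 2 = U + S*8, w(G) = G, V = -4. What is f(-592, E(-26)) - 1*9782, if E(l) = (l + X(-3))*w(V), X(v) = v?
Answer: -68140/7 ≈ -9734.3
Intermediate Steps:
E(l) = 12 - 4*l (E(l) = (l - 3)*(-4) = (-3 + l)*(-4) = 12 - 4*l)
f(U, S) = -2/7 + U/7 + 8*S/7 (f(U, S) = -2/7 + (U + S*8)/7 = -2/7 + (U + 8*S)/7 = -2/7 + (U/7 + 8*S/7) = -2/7 + U/7 + 8*S/7)
f(-592, E(-26)) - 1*9782 = (-2/7 + (1/7)*(-592) + 8*(12 - 4*(-26))/7) - 1*9782 = (-2/7 - 592/7 + 8*(12 + 104)/7) - 9782 = (-2/7 - 592/7 + (8/7)*116) - 9782 = (-2/7 - 592/7 + 928/7) - 9782 = 334/7 - 9782 = -68140/7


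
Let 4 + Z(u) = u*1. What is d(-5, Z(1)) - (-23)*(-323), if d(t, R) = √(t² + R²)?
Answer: -7429 + √34 ≈ -7423.2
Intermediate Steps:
Z(u) = -4 + u (Z(u) = -4 + u*1 = -4 + u)
d(t, R) = √(R² + t²)
d(-5, Z(1)) - (-23)*(-323) = √((-4 + 1)² + (-5)²) - (-23)*(-323) = √((-3)² + 25) - 1*7429 = √(9 + 25) - 7429 = √34 - 7429 = -7429 + √34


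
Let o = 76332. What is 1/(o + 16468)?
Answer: 1/92800 ≈ 1.0776e-5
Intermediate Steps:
1/(o + 16468) = 1/(76332 + 16468) = 1/92800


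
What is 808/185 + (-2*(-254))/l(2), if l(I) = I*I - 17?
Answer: -83476/2405 ≈ -34.709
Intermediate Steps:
l(I) = -17 + I**2 (l(I) = I**2 - 17 = -17 + I**2)
808/185 + (-2*(-254))/l(2) = 808/185 + (-2*(-254))/(-17 + 2**2) = 808*(1/185) + 508/(-17 + 4) = 808/185 + 508/(-13) = 808/185 + 508*(-1/13) = 808/185 - 508/13 = -83476/2405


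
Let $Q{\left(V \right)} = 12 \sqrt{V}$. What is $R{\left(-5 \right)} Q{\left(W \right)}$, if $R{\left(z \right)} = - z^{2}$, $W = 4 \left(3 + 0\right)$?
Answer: $- 600 \sqrt{3} \approx -1039.2$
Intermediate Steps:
$W = 12$ ($W = 4 \cdot 3 = 12$)
$R{\left(-5 \right)} Q{\left(W \right)} = - \left(-5\right)^{2} \cdot 12 \sqrt{12} = \left(-1\right) 25 \cdot 12 \cdot 2 \sqrt{3} = - 25 \cdot 24 \sqrt{3} = - 600 \sqrt{3}$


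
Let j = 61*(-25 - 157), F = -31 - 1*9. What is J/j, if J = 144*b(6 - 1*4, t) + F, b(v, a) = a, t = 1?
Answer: -4/427 ≈ -0.0093677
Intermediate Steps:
F = -40 (F = -31 - 9 = -40)
j = -11102 (j = 61*(-182) = -11102)
J = 104 (J = 144*1 - 40 = 144 - 40 = 104)
J/j = 104/(-11102) = 104*(-1/11102) = -4/427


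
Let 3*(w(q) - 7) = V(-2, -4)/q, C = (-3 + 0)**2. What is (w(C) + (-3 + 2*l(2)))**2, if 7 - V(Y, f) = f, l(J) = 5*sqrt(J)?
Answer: 159961/729 + 2380*sqrt(2)/27 ≈ 344.09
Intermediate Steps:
C = 9 (C = (-3)**2 = 9)
V(Y, f) = 7 - f
w(q) = 7 + 11/(3*q) (w(q) = 7 + ((7 - 1*(-4))/q)/3 = 7 + ((7 + 4)/q)/3 = 7 + (11/q)/3 = 7 + 11/(3*q))
(w(C) + (-3 + 2*l(2)))**2 = ((7 + (11/3)/9) + (-3 + 2*(5*sqrt(2))))**2 = ((7 + (11/3)*(1/9)) + (-3 + 10*sqrt(2)))**2 = ((7 + 11/27) + (-3 + 10*sqrt(2)))**2 = (200/27 + (-3 + 10*sqrt(2)))**2 = (119/27 + 10*sqrt(2))**2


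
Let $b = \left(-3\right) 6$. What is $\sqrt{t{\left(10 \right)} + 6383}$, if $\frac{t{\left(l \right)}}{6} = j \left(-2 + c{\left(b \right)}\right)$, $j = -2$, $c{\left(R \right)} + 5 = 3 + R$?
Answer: $17 \sqrt{23} \approx 81.529$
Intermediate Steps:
$b = -18$
$c{\left(R \right)} = -2 + R$ ($c{\left(R \right)} = -5 + \left(3 + R\right) = -2 + R$)
$t{\left(l \right)} = 264$ ($t{\left(l \right)} = 6 \left(- 2 \left(-2 - 20\right)\right) = 6 \left(\left(-2\right) \left(-22\right)\right) = 6 \cdot 44 = 264$)
$\sqrt{t{\left(10 \right)} + 6383} = \sqrt{264 + 6383} = \sqrt{6647} = 17 \sqrt{23}$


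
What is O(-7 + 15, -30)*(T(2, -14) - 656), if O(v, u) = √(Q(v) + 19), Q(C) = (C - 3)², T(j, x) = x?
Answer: -1340*√11 ≈ -4444.3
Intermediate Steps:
Q(C) = (-3 + C)²
O(v, u) = √(19 + (-3 + v)²) (O(v, u) = √((-3 + v)² + 19) = √(19 + (-3 + v)²))
O(-7 + 15, -30)*(T(2, -14) - 656) = √(19 + (-3 + (-7 + 15))²)*(-14 - 656) = √(19 + (-3 + 8)²)*(-670) = √(19 + 5²)*(-670) = √(19 + 25)*(-670) = √44*(-670) = (2*√11)*(-670) = -1340*√11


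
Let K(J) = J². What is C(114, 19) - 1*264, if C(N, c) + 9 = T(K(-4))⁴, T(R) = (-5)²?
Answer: 390352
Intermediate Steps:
T(R) = 25
C(N, c) = 390616 (C(N, c) = -9 + 25⁴ = -9 + 390625 = 390616)
C(114, 19) - 1*264 = 390616 - 1*264 = 390616 - 264 = 390352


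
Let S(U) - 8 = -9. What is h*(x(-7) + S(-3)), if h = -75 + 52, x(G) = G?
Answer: 184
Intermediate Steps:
h = -23
S(U) = -1 (S(U) = 8 - 9 = -1)
h*(x(-7) + S(-3)) = -23*(-7 - 1) = -23*(-8) = 184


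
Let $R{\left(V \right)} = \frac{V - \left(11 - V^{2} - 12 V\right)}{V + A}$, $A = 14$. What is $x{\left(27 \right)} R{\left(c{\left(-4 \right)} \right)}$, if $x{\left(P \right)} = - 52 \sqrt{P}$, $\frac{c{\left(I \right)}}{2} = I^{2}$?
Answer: $- \frac{111462 \sqrt{3}}{23} \approx -8393.8$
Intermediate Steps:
$c{\left(I \right)} = 2 I^{2}$
$R{\left(V \right)} = \frac{-11 + V^{2} + 13 V}{14 + V}$ ($R{\left(V \right)} = \frac{V - \left(11 - V^{2} - 12 V\right)}{V + 14} = \frac{V + \left(-11 + V^{2} + 12 V\right)}{14 + V} = \frac{-11 + V^{2} + 13 V}{14 + V}$)
$x{\left(27 \right)} R{\left(c{\left(-4 \right)} \right)} = - 52 \sqrt{27} \frac{-11 + \left(2 \left(-4\right)^{2}\right)^{2} + 13 \cdot 2 \left(-4\right)^{2}}{14 + 2 \left(-4\right)^{2}} = - 52 \cdot 3 \sqrt{3} \frac{-11 + \left(2 \cdot 16\right)^{2} + 13 \cdot 2 \cdot 16}{14 + 2 \cdot 16} = - 156 \sqrt{3} \frac{-11 + 32^{2} + 13 \cdot 32}{14 + 32} = - 156 \sqrt{3} \frac{-11 + 1024 + 416}{46} = - 156 \sqrt{3} \cdot \frac{1}{46} \cdot 1429 = - 156 \sqrt{3} \cdot \frac{1429}{46} = - \frac{111462 \sqrt{3}}{23}$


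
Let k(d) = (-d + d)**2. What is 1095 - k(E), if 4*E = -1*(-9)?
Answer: 1095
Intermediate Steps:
E = 9/4 (E = (-1*(-9))/4 = (1/4)*9 = 9/4 ≈ 2.2500)
k(d) = 0 (k(d) = 0**2 = 0)
1095 - k(E) = 1095 - 1*0 = 1095 + 0 = 1095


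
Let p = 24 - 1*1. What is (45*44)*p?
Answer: 45540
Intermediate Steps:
p = 23 (p = 24 - 1 = 23)
(45*44)*p = (45*44)*23 = 1980*23 = 45540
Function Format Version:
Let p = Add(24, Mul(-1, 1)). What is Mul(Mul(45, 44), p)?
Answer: 45540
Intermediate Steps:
p = 23 (p = Add(24, -1) = 23)
Mul(Mul(45, 44), p) = Mul(Mul(45, 44), 23) = Mul(1980, 23) = 45540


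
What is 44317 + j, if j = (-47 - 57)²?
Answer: 55133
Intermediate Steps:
j = 10816 (j = (-104)² = 10816)
44317 + j = 44317 + 10816 = 55133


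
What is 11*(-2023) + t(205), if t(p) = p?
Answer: -22048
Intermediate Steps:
11*(-2023) + t(205) = 11*(-2023) + 205 = -22253 + 205 = -22048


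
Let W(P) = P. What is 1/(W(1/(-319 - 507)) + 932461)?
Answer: 826/770212785 ≈ 1.0724e-6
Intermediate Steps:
1/(W(1/(-319 - 507)) + 932461) = 1/(1/(-319 - 507) + 932461) = 1/(1/(-826) + 932461) = 1/(-1/826 + 932461) = 1/(770212785/826) = 826/770212785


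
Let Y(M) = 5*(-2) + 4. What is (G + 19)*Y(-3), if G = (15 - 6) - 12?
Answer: -96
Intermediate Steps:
Y(M) = -6 (Y(M) = -10 + 4 = -6)
G = -3 (G = 9 - 12 = -3)
(G + 19)*Y(-3) = (-3 + 19)*(-6) = 16*(-6) = -96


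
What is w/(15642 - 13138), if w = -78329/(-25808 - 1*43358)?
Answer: 78329/173191664 ≈ 0.00045227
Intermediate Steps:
w = 78329/69166 (w = -78329/(-25808 - 43358) = -78329/(-69166) = -78329*(-1/69166) = 78329/69166 ≈ 1.1325)
w/(15642 - 13138) = 78329/(69166*(15642 - 13138)) = (78329/69166)/2504 = (78329/69166)*(1/2504) = 78329/173191664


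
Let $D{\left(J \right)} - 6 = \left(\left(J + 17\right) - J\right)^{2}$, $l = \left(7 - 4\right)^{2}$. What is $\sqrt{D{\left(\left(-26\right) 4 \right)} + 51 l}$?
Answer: $\sqrt{754} \approx 27.459$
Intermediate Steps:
$l = 9$ ($l = 3^{2} = 9$)
$D{\left(J \right)} = 295$ ($D{\left(J \right)} = 6 + \left(\left(J + 17\right) - J\right)^{2} = 6 + \left(\left(17 + J\right) - J\right)^{2} = 6 + 17^{2} = 6 + 289 = 295$)
$\sqrt{D{\left(\left(-26\right) 4 \right)} + 51 l} = \sqrt{295 + 51 \cdot 9} = \sqrt{295 + 459} = \sqrt{754}$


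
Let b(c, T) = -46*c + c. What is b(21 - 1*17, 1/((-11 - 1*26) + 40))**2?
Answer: 32400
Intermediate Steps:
b(c, T) = -45*c
b(21 - 1*17, 1/((-11 - 1*26) + 40))**2 = (-45*(21 - 1*17))**2 = (-45*(21 - 17))**2 = (-45*4)**2 = (-180)**2 = 32400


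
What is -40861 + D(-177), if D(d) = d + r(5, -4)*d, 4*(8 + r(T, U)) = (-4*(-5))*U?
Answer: -36082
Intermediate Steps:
r(T, U) = -8 + 5*U (r(T, U) = -8 + ((-4*(-5))*U)/4 = -8 + (20*U)/4 = -8 + 5*U)
D(d) = -27*d (D(d) = d + (-8 + 5*(-4))*d = d + (-8 - 20)*d = d - 28*d = -27*d)
-40861 + D(-177) = -40861 - 27*(-177) = -40861 + 4779 = -36082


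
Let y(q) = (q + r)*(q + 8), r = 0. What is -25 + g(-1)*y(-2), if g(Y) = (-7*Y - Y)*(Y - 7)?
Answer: 743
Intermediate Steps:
y(q) = q*(8 + q) (y(q) = (q + 0)*(q + 8) = q*(8 + q))
g(Y) = -8*Y*(-7 + Y) (g(Y) = (-8*Y)*(-7 + Y) = -8*Y*(-7 + Y))
-25 + g(-1)*y(-2) = -25 + (8*(-1)*(7 - 1*(-1)))*(-2*(8 - 2)) = -25 + (8*(-1)*(7 + 1))*(-2*6) = -25 + (8*(-1)*8)*(-12) = -25 - 64*(-12) = -25 + 768 = 743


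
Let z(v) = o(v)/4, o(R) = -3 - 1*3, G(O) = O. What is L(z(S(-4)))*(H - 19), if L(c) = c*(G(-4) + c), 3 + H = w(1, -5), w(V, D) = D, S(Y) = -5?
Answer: -891/4 ≈ -222.75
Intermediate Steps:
o(R) = -6 (o(R) = -3 - 3 = -6)
H = -8 (H = -3 - 5 = -8)
z(v) = -3/2 (z(v) = -6/4 = -6*1/4 = -3/2)
L(c) = c*(-4 + c)
L(z(S(-4)))*(H - 19) = (-3*(-4 - 3/2)/2)*(-8 - 19) = -3/2*(-11/2)*(-27) = (33/4)*(-27) = -891/4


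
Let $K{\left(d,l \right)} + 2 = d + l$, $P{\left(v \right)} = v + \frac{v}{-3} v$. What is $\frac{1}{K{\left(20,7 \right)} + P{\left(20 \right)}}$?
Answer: $- \frac{3}{265} \approx -0.011321$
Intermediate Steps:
$P{\left(v \right)} = v - \frac{v^{2}}{3}$ ($P{\left(v \right)} = v + v \left(- \frac{1}{3}\right) v = v + - \frac{v}{3} v = v - \frac{v^{2}}{3}$)
$K{\left(d,l \right)} = -2 + d + l$ ($K{\left(d,l \right)} = -2 + \left(d + l\right) = -2 + d + l$)
$\frac{1}{K{\left(20,7 \right)} + P{\left(20 \right)}} = \frac{1}{\left(-2 + 20 + 7\right) + \frac{1}{3} \cdot 20 \left(3 - 20\right)} = \frac{1}{25 + \frac{1}{3} \cdot 20 \left(3 - 20\right)} = \frac{1}{25 + \frac{1}{3} \cdot 20 \left(-17\right)} = \frac{1}{25 - \frac{340}{3}} = \frac{1}{- \frac{265}{3}} = - \frac{3}{265}$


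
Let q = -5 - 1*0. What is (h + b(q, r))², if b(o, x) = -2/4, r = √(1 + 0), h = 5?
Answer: 81/4 ≈ 20.250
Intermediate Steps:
r = 1 (r = √1 = 1)
q = -5 (q = -5 + 0 = -5)
b(o, x) = -½ (b(o, x) = -2*¼ = -½)
(h + b(q, r))² = (5 - ½)² = (9/2)² = 81/4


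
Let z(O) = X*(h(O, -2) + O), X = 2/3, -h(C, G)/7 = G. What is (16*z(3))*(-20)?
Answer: -10880/3 ≈ -3626.7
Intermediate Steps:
h(C, G) = -7*G
X = 2/3 (X = 2*(1/3) = 2/3 ≈ 0.66667)
z(O) = 28/3 + 2*O/3 (z(O) = 2*(-7*(-2) + O)/3 = 2*(14 + O)/3 = 28/3 + 2*O/3)
(16*z(3))*(-20) = (16*(28/3 + (2/3)*3))*(-20) = (16*(28/3 + 2))*(-20) = (16*(34/3))*(-20) = (544/3)*(-20) = -10880/3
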